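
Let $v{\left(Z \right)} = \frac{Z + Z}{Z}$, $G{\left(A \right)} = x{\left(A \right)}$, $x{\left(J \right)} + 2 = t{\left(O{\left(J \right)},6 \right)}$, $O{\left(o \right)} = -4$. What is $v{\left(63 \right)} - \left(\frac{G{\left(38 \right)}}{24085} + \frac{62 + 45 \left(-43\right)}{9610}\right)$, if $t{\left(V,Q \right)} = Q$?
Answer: $\frac{101597293}{46291370} \approx 2.1947$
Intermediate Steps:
$x{\left(J \right)} = 4$ ($x{\left(J \right)} = -2 + 6 = 4$)
$G{\left(A \right)} = 4$
$v{\left(Z \right)} = 2$ ($v{\left(Z \right)} = \frac{2 Z}{Z} = 2$)
$v{\left(63 \right)} - \left(\frac{G{\left(38 \right)}}{24085} + \frac{62 + 45 \left(-43\right)}{9610}\right) = 2 - \left(\frac{4}{24085} + \frac{62 + 45 \left(-43\right)}{9610}\right) = 2 - \left(4 \cdot \frac{1}{24085} + \left(62 - 1935\right) \frac{1}{9610}\right) = 2 - \left(\frac{4}{24085} - \frac{1873}{9610}\right) = 2 - - \frac{9014553}{46291370} = 2 + \frac{9014553}{46291370} = \frac{101597293}{46291370}$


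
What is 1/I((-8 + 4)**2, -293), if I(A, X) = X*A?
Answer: -1/4688 ≈ -0.00021331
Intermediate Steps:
I(A, X) = A*X
1/I((-8 + 4)**2, -293) = 1/((-8 + 4)**2*(-293)) = 1/((-4)**2*(-293)) = 1/(16*(-293)) = 1/(-4688) = -1/4688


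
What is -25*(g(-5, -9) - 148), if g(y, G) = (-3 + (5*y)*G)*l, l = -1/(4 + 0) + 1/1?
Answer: -925/2 ≈ -462.50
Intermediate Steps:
l = ¾ (l = -1/4 + 1*1 = -1*¼ + 1 = -¼ + 1 = ¾ ≈ 0.75000)
g(y, G) = -9/4 + 15*G*y/4 (g(y, G) = (-3 + (5*y)*G)*(¾) = (-3 + 5*G*y)*(¾) = -9/4 + 15*G*y/4)
-25*(g(-5, -9) - 148) = -25*((-9/4 + (15/4)*(-9)*(-5)) - 148) = -25*((-9/4 + 675/4) - 148) = -25*(333/2 - 148) = -25*37/2 = -925/2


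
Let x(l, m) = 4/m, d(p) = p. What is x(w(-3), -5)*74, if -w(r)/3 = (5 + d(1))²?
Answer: -296/5 ≈ -59.200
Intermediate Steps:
w(r) = -108 (w(r) = -3*(5 + 1)² = -3*6² = -3*36 = -108)
x(w(-3), -5)*74 = (4/(-5))*74 = (4*(-⅕))*74 = -⅘*74 = -296/5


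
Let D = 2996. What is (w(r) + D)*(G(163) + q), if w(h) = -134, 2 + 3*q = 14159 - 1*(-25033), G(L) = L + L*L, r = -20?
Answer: 113894244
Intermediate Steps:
G(L) = L + L²
q = 39190/3 (q = -⅔ + (14159 - 1*(-25033))/3 = -⅔ + (14159 + 25033)/3 = -⅔ + (⅓)*39192 = -⅔ + 13064 = 39190/3 ≈ 13063.)
(w(r) + D)*(G(163) + q) = (-134 + 2996)*(163*(1 + 163) + 39190/3) = 2862*(163*164 + 39190/3) = 2862*(26732 + 39190/3) = 2862*(119386/3) = 113894244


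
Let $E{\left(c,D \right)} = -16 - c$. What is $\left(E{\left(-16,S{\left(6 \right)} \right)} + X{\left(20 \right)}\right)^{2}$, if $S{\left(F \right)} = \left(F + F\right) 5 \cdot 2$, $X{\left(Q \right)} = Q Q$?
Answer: $160000$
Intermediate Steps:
$X{\left(Q \right)} = Q^{2}$
$S{\left(F \right)} = 20 F$ ($S{\left(F \right)} = 2 F 5 \cdot 2 = 10 F 2 = 20 F$)
$\left(E{\left(-16,S{\left(6 \right)} \right)} + X{\left(20 \right)}\right)^{2} = \left(\left(-16 - -16\right) + 20^{2}\right)^{2} = \left(\left(-16 + 16\right) + 400\right)^{2} = \left(0 + 400\right)^{2} = 400^{2} = 160000$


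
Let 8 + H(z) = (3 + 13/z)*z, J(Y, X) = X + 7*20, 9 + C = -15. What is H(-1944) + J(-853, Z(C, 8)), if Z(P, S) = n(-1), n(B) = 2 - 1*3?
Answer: -5688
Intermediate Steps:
n(B) = -1 (n(B) = 2 - 3 = -1)
C = -24 (C = -9 - 15 = -24)
Z(P, S) = -1
J(Y, X) = 140 + X (J(Y, X) = X + 140 = 140 + X)
H(z) = -8 + z*(3 + 13/z) (H(z) = -8 + (3 + 13/z)*z = -8 + z*(3 + 13/z))
H(-1944) + J(-853, Z(C, 8)) = (5 + 3*(-1944)) + (140 - 1) = (5 - 5832) + 139 = -5827 + 139 = -5688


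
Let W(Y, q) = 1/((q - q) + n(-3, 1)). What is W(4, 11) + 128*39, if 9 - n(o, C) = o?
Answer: 59905/12 ≈ 4992.1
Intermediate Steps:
n(o, C) = 9 - o
W(Y, q) = 1/12 (W(Y, q) = 1/((q - q) + (9 - 1*(-3))) = 1/(0 + (9 + 3)) = 1/(0 + 12) = 1/12)
W(4, 11) + 128*39 = 1/12 + 128*39 = 1/12 + 4992 = 59905/12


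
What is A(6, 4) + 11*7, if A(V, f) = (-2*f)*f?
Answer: 45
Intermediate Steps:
A(V, f) = -2*f²
A(6, 4) + 11*7 = -2*4² + 11*7 = -2*16 + 77 = -32 + 77 = 45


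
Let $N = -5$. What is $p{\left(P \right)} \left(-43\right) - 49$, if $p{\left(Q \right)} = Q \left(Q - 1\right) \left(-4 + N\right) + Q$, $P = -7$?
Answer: $21924$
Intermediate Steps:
$p{\left(Q \right)} = Q + Q \left(9 - 9 Q\right)$ ($p{\left(Q \right)} = Q \left(Q - 1\right) \left(-4 - 5\right) + Q = Q \left(-1 + Q\right) \left(-9\right) + Q = Q \left(9 - 9 Q\right) + Q = Q + Q \left(9 - 9 Q\right)$)
$p{\left(P \right)} \left(-43\right) - 49 = - 7 \left(10 - -63\right) \left(-43\right) - 49 = - 7 \left(10 + 63\right) \left(-43\right) - 49 = \left(-7\right) 73 \left(-43\right) - 49 = \left(-511\right) \left(-43\right) - 49 = 21973 - 49 = 21924$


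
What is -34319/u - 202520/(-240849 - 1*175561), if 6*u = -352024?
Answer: 7851827461/7329315692 ≈ 1.0713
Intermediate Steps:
u = -176012/3 (u = (1/6)*(-352024) = -176012/3 ≈ -58671.)
-34319/u - 202520/(-240849 - 1*175561) = -34319/(-176012/3) - 202520/(-240849 - 1*175561) = -34319*(-3/176012) - 202520/(-240849 - 175561) = 102957/176012 - 202520/(-416410) = 102957/176012 - 202520*(-1/416410) = 102957/176012 + 20252/41641 = 7851827461/7329315692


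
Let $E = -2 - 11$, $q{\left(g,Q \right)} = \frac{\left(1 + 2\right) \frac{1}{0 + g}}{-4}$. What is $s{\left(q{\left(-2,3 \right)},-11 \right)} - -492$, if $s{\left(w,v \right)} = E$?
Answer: $479$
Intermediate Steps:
$q{\left(g,Q \right)} = - \frac{3}{4 g}$ ($q{\left(g,Q \right)} = \frac{3}{g} \left(- \frac{1}{4}\right) = - \frac{3}{4 g}$)
$E = -13$ ($E = -2 - 11 = -13$)
$s{\left(w,v \right)} = -13$
$s{\left(q{\left(-2,3 \right)},-11 \right)} - -492 = -13 - -492 = -13 + 492 = 479$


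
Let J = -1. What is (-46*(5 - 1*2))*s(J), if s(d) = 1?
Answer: -138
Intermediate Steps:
(-46*(5 - 1*2))*s(J) = -46*(5 - 1*2)*1 = -46*(5 - 2)*1 = -46*3*1 = -138*1 = -138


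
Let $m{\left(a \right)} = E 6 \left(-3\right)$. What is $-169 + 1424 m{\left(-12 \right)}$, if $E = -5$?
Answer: $127991$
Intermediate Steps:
$m{\left(a \right)} = 90$ ($m{\left(a \right)} = \left(-5\right) 6 \left(-3\right) = \left(-30\right) \left(-3\right) = 90$)
$-169 + 1424 m{\left(-12 \right)} = -169 + 1424 \cdot 90 = -169 + 128160 = 127991$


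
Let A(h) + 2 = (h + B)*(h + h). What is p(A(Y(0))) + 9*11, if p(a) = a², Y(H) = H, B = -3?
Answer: 103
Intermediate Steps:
A(h) = -2 + 2*h*(-3 + h) (A(h) = -2 + (h - 3)*(h + h) = -2 + (-3 + h)*(2*h) = -2 + 2*h*(-3 + h))
p(A(Y(0))) + 9*11 = (-2 - 6*0 + 2*0²)² + 9*11 = (-2 + 0 + 2*0)² + 99 = (-2 + 0 + 0)² + 99 = (-2)² + 99 = 4 + 99 = 103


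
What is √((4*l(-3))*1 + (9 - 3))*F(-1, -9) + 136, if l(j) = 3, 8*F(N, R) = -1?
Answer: 136 - 3*√2/8 ≈ 135.47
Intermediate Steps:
F(N, R) = -⅛ (F(N, R) = (⅛)*(-1) = -⅛)
√((4*l(-3))*1 + (9 - 3))*F(-1, -9) + 136 = √((4*3)*1 + (9 - 3))*(-⅛) + 136 = √(12*1 + 6)*(-⅛) + 136 = √(12 + 6)*(-⅛) + 136 = √18*(-⅛) + 136 = (3*√2)*(-⅛) + 136 = -3*√2/8 + 136 = 136 - 3*√2/8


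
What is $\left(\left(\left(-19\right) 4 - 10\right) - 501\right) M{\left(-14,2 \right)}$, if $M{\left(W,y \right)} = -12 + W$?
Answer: $15262$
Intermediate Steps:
$\left(\left(\left(-19\right) 4 - 10\right) - 501\right) M{\left(-14,2 \right)} = \left(\left(\left(-19\right) 4 - 10\right) - 501\right) \left(-12 - 14\right) = \left(\left(-76 - 10\right) - 501\right) \left(-26\right) = \left(-86 - 501\right) \left(-26\right) = \left(-587\right) \left(-26\right) = 15262$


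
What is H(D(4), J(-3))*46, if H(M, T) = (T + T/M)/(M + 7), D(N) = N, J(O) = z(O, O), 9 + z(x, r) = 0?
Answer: -1035/22 ≈ -47.045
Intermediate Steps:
z(x, r) = -9 (z(x, r) = -9 + 0 = -9)
J(O) = -9
H(M, T) = (T + T/M)/(7 + M)
H(D(4), J(-3))*46 = -9*(1 + 4)/(4*(7 + 4))*46 = -9*¼*5/11*46 = -9*¼*1/11*5*46 = -45/44*46 = -1035/22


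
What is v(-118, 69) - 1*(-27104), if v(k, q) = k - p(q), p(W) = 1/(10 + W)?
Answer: 2131893/79 ≈ 26986.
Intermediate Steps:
v(k, q) = k - 1/(10 + q)
v(-118, 69) - 1*(-27104) = (-1 - 118*(10 + 69))/(10 + 69) - 1*(-27104) = (-1 - 118*79)/79 + 27104 = (-1 - 9322)/79 + 27104 = (1/79)*(-9323) + 27104 = -9323/79 + 27104 = 2131893/79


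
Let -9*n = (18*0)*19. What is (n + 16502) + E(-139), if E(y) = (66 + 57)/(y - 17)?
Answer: 858063/52 ≈ 16501.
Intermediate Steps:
E(y) = 123/(-17 + y)
n = 0 (n = -18*0*19/9 = -0*19 = -⅑*0 = 0)
(n + 16502) + E(-139) = (0 + 16502) + 123/(-17 - 139) = 16502 + 123/(-156) = 16502 + 123*(-1/156) = 16502 - 41/52 = 858063/52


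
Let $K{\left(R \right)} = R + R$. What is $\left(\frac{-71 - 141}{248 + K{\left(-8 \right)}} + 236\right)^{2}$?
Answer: $\frac{185913225}{3364} \approx 55266.0$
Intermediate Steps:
$K{\left(R \right)} = 2 R$
$\left(\frac{-71 - 141}{248 + K{\left(-8 \right)}} + 236\right)^{2} = \left(\frac{-71 - 141}{248 + 2 \left(-8\right)} + 236\right)^{2} = \left(- \frac{212}{248 - 16} + 236\right)^{2} = \left(- \frac{212}{232} + 236\right)^{2} = \left(\left(-212\right) \frac{1}{232} + 236\right)^{2} = \left(- \frac{53}{58} + 236\right)^{2} = \left(\frac{13635}{58}\right)^{2} = \frac{185913225}{3364}$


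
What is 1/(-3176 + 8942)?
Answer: 1/5766 ≈ 0.00017343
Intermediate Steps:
1/(-3176 + 8942) = 1/5766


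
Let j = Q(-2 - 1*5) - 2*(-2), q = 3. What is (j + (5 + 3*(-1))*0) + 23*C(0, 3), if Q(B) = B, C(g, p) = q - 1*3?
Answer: -3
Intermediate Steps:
C(g, p) = 0 (C(g, p) = 3 - 1*3 = 3 - 3 = 0)
j = -3 (j = (-2 - 1*5) - 2*(-2) = (-2 - 5) + 4 = -7 + 4 = -3)
(j + (5 + 3*(-1))*0) + 23*C(0, 3) = (-3 + (5 + 3*(-1))*0) + 23*0 = (-3 + (5 - 3)*0) + 0 = (-3 + 2*0) + 0 = (-3 + 0) + 0 = -3 + 0 = -3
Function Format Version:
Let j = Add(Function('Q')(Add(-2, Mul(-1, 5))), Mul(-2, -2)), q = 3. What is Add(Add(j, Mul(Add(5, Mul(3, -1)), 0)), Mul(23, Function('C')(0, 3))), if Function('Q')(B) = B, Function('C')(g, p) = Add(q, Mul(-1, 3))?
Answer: -3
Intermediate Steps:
Function('C')(g, p) = 0 (Function('C')(g, p) = Add(3, Mul(-1, 3)) = Add(3, -3) = 0)
j = -3 (j = Add(Add(-2, Mul(-1, 5)), Mul(-2, -2)) = Add(Add(-2, -5), 4) = Add(-7, 4) = -3)
Add(Add(j, Mul(Add(5, Mul(3, -1)), 0)), Mul(23, Function('C')(0, 3))) = Add(Add(-3, Mul(Add(5, Mul(3, -1)), 0)), Mul(23, 0)) = Add(Add(-3, Mul(Add(5, -3), 0)), 0) = Add(Add(-3, Mul(2, 0)), 0) = Add(Add(-3, 0), 0) = Add(-3, 0) = -3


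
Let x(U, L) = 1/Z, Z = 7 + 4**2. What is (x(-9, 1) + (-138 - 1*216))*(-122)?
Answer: 993202/23 ≈ 43183.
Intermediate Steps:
Z = 23 (Z = 7 + 16 = 23)
x(U, L) = 1/23
(x(-9, 1) + (-138 - 1*216))*(-122) = (1/23 + (-138 - 1*216))*(-122) = (1/23 + (-138 - 216))*(-122) = (1/23 - 354)*(-122) = -8141/23*(-122) = 993202/23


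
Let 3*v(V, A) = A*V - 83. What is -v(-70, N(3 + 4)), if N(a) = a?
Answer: 191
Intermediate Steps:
v(V, A) = -83/3 + A*V/3 (v(V, A) = (A*V - 83)/3 = (-83 + A*V)/3 = -83/3 + A*V/3)
-v(-70, N(3 + 4)) = -(-83/3 + (⅓)*(3 + 4)*(-70)) = -(-83/3 + (⅓)*7*(-70)) = -(-83/3 - 490/3) = -1*(-191) = 191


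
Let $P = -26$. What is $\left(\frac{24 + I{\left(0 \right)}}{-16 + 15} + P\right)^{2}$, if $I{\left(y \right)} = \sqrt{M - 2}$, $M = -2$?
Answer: $2496 + 200 i \approx 2496.0 + 200.0 i$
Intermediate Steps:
$I{\left(y \right)} = 2 i$ ($I{\left(y \right)} = \sqrt{-2 - 2} = \sqrt{-4} = 2 i$)
$\left(\frac{24 + I{\left(0 \right)}}{-16 + 15} + P\right)^{2} = \left(\frac{24 + 2 i}{-16 + 15} - 26\right)^{2} = \left(\frac{24 + 2 i}{-1} - 26\right)^{2} = \left(\left(24 + 2 i\right) \left(-1\right) - 26\right)^{2} = \left(\left(-24 - 2 i\right) - 26\right)^{2} = \left(-50 - 2 i\right)^{2}$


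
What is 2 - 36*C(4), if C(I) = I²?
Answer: -574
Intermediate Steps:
2 - 36*C(4) = 2 - 36*4² = 2 - 36*16 = 2 - 576 = -574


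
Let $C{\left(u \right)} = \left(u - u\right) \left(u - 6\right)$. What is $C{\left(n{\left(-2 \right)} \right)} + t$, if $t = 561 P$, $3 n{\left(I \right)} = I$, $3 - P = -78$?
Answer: $45441$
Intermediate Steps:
$P = 81$ ($P = 3 - -78 = 3 + 78 = 81$)
$n{\left(I \right)} = \frac{I}{3}$
$t = 45441$ ($t = 561 \cdot 81 = 45441$)
$C{\left(u \right)} = 0$ ($C{\left(u \right)} = 0 \left(-6 + u\right) = 0$)
$C{\left(n{\left(-2 \right)} \right)} + t = 0 + 45441 = 45441$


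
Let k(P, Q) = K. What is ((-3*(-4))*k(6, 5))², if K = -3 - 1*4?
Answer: 7056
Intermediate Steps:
K = -7 (K = -3 - 4 = -7)
k(P, Q) = -7
((-3*(-4))*k(6, 5))² = (-3*(-4)*(-7))² = (12*(-7))² = (-84)² = 7056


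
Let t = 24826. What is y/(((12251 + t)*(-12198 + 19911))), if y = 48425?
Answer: 48425/285974901 ≈ 0.00016933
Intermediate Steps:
y/(((12251 + t)*(-12198 + 19911))) = 48425/(((12251 + 24826)*(-12198 + 19911))) = 48425/((37077*7713)) = 48425/285974901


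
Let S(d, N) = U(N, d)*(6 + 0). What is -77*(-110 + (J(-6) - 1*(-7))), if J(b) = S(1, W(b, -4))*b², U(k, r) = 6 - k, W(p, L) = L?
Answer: -158389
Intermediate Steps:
S(d, N) = 36 - 6*N (S(d, N) = (6 - N)*(6 + 0) = (6 - N)*6 = 36 - 6*N)
J(b) = 60*b² (J(b) = (36 - 6*(-4))*b² = (36 + 24)*b² = 60*b²)
-77*(-110 + (J(-6) - 1*(-7))) = -77*(-110 + (60*(-6)² - 1*(-7))) = -77*(-110 + (60*36 + 7)) = -77*(-110 + (2160 + 7)) = -77*(-110 + 2167) = -77*2057 = -158389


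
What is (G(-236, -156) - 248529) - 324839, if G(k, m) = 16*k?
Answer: -577144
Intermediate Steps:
(G(-236, -156) - 248529) - 324839 = (16*(-236) - 248529) - 324839 = (-3776 - 248529) - 324839 = -252305 - 324839 = -577144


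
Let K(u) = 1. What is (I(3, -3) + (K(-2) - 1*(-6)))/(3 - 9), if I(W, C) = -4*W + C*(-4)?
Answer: -7/6 ≈ -1.1667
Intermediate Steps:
I(W, C) = -4*C - 4*W (I(W, C) = -4*W - 4*C = -4*C - 4*W)
(I(3, -3) + (K(-2) - 1*(-6)))/(3 - 9) = ((-4*(-3) - 4*3) + (1 - 1*(-6)))/(3 - 9) = ((12 - 12) + (1 + 6))/(-6) = -(0 + 7)/6 = -⅙*7 = -7/6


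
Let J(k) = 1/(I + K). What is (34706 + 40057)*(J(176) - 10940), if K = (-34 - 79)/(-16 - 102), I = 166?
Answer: -1790397924354/2189 ≈ -8.1791e+8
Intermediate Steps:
K = 113/118 (K = -113/(-118) = -113*(-1/118) = 113/118 ≈ 0.95763)
J(k) = 118/19701 (J(k) = 1/(166 + 113/118) = 1/(19701/118) = 118/19701)
(34706 + 40057)*(J(176) - 10940) = (34706 + 40057)*(118/19701 - 10940) = 74763*(-215528822/19701) = -1790397924354/2189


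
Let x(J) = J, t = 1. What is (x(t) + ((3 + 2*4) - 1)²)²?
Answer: 10201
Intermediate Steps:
(x(t) + ((3 + 2*4) - 1)²)² = (1 + ((3 + 2*4) - 1)²)² = (1 + ((3 + 8) - 1)²)² = (1 + (11 - 1)²)² = (1 + 10²)² = (1 + 100)² = 101² = 10201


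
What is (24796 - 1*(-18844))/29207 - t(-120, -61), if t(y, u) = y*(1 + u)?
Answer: -210246760/29207 ≈ -7198.5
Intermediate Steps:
(24796 - 1*(-18844))/29207 - t(-120, -61) = (24796 - 1*(-18844))/29207 - (-120)*(1 - 61) = (24796 + 18844)*(1/29207) - (-120)*(-60) = 43640*(1/29207) - 1*7200 = 43640/29207 - 7200 = -210246760/29207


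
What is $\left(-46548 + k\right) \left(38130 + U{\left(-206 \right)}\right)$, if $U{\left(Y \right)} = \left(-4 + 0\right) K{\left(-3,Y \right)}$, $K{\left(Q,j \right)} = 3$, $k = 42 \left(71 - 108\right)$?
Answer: $-1833552036$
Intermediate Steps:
$k = -1554$ ($k = 42 \left(-37\right) = -1554$)
$U{\left(Y \right)} = -12$ ($U{\left(Y \right)} = \left(-4 + 0\right) 3 = \left(-4\right) 3 = -12$)
$\left(-46548 + k\right) \left(38130 + U{\left(-206 \right)}\right) = \left(-46548 - 1554\right) \left(38130 - 12\right) = \left(-48102\right) 38118 = -1833552036$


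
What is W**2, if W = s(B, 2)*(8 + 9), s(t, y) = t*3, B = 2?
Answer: 10404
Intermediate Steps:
s(t, y) = 3*t
W = 102 (W = (3*2)*(8 + 9) = 6*17 = 102)
W**2 = 102**2 = 10404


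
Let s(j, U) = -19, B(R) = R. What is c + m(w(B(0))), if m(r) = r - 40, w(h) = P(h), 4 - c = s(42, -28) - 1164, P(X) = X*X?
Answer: 1147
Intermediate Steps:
P(X) = X**2
c = 1187 (c = 4 - (-19 - 1164) = 4 - 1*(-1183) = 4 + 1183 = 1187)
w(h) = h**2
m(r) = -40 + r
c + m(w(B(0))) = 1187 + (-40 + 0**2) = 1187 + (-40 + 0) = 1187 - 40 = 1147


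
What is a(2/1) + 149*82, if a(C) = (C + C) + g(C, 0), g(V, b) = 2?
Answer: 12224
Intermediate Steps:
a(C) = 2 + 2*C (a(C) = (C + C) + 2 = 2*C + 2 = 2 + 2*C)
a(2/1) + 149*82 = (2 + 2*(2/1)) + 149*82 = (2 + 2*(2*1)) + 12218 = (2 + 2*2) + 12218 = (2 + 4) + 12218 = 6 + 12218 = 12224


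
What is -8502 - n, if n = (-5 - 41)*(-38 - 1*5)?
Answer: -10480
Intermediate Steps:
n = 1978 (n = -46*(-38 - 5) = -46*(-43) = 1978)
-8502 - n = -8502 - 1*1978 = -8502 - 1978 = -10480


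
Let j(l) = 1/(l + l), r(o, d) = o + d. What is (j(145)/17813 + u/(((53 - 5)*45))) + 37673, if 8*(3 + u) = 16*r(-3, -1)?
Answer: 42035765811229/1115806320 ≈ 37673.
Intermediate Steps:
r(o, d) = d + o
u = -11 (u = -3 + (16*(-1 - 3))/8 = -3 + (16*(-4))/8 = -3 + (⅛)*(-64) = -3 - 8 = -11)
j(l) = 1/(2*l)
(j(145)/17813 + u/(((53 - 5)*45))) + 37673 = (((½)/145)/17813 - 11*1/(45*(53 - 5))) + 37673 = (((½)*(1/145))*(1/17813) - 11/(48*45)) + 37673 = ((1/290)*(1/17813) - 11/2160) + 37673 = (1/5165770 - 11*1/2160) + 37673 = (1/5165770 - 11/2160) + 37673 = -5682131/1115806320 + 37673 = 42035765811229/1115806320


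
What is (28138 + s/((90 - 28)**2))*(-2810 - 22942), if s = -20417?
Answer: -696218550090/961 ≈ -7.2447e+8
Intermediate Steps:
(28138 + s/((90 - 28)**2))*(-2810 - 22942) = (28138 - 20417/(90 - 28)**2)*(-2810 - 22942) = (28138 - 20417/(62**2))*(-25752) = (28138 - 20417/3844)*(-25752) = (108142055/3844)*(-25752) = -696218550090/961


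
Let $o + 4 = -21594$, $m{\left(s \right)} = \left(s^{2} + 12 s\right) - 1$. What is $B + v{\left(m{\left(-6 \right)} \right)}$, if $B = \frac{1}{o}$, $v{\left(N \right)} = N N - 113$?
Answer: $\frac{27127087}{21598} \approx 1256.0$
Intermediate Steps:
$m{\left(s \right)} = -1 + s^{2} + 12 s$
$o = -21598$ ($o = -4 - 21594 = -21598$)
$v{\left(N \right)} = -113 + N^{2}$ ($v{\left(N \right)} = N^{2} - 113 = -113 + N^{2}$)
$B = - \frac{1}{21598}$ ($B = \frac{1}{-21598} = - \frac{1}{21598} \approx -4.6301 \cdot 10^{-5}$)
$B + v{\left(m{\left(-6 \right)} \right)} = - \frac{1}{21598} - \left(113 - \left(-1 + \left(-6\right)^{2} + 12 \left(-6\right)\right)^{2}\right) = - \frac{1}{21598} - \left(113 - \left(-1 + 36 - 72\right)^{2}\right) = - \frac{1}{21598} - \left(113 - \left(-37\right)^{2}\right) = - \frac{1}{21598} + \left(-113 + 1369\right) = - \frac{1}{21598} + 1256 = \frac{27127087}{21598}$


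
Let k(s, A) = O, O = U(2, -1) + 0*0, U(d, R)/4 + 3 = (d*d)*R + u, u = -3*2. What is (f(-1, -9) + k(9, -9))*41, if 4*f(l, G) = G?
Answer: -8897/4 ≈ -2224.3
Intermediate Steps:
u = -6
f(l, G) = G/4
U(d, R) = -36 + 4*R*d² (U(d, R) = -12 + 4*((d*d)*R - 6) = -12 + 4*(d²*R - 6) = -12 + 4*(R*d² - 6) = -12 + 4*(-6 + R*d²) = -12 + (-24 + 4*R*d²) = -36 + 4*R*d²)
O = -52 (O = (-36 + 4*(-1)*2²) + 0*0 = (-36 + 4*(-1)*4) + 0 = (-36 - 16) + 0 = -52 + 0 = -52)
k(s, A) = -52
(f(-1, -9) + k(9, -9))*41 = ((¼)*(-9) - 52)*41 = (-9/4 - 52)*41 = -217/4*41 = -8897/4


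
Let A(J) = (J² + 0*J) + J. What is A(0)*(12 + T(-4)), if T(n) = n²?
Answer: 0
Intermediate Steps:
A(J) = J + J² (A(J) = (J² + 0) + J = J² + J = J + J²)
A(0)*(12 + T(-4)) = (0*(1 + 0))*(12 + (-4)²) = (0*1)*(12 + 16) = 0*28 = 0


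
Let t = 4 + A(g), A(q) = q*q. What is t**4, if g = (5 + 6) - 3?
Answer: 21381376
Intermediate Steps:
g = 8 (g = 11 - 3 = 8)
A(q) = q**2
t = 68 (t = 4 + 8**2 = 4 + 64 = 68)
t**4 = 68**4 = 21381376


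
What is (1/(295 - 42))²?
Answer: 1/64009 ≈ 1.5623e-5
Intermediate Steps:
(1/(295 - 42))² = (1/253)² = 1/64009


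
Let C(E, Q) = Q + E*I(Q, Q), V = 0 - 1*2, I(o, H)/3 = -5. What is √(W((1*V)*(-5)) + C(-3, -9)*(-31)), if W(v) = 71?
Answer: I*√1045 ≈ 32.326*I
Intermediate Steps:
I(o, H) = -15 (I(o, H) = 3*(-5) = -15)
V = -2 (V = 0 - 2 = -2)
C(E, Q) = Q - 15*E (C(E, Q) = Q + E*(-15) = Q - 15*E)
√(W((1*V)*(-5)) + C(-3, -9)*(-31)) = √(71 + (-9 - 15*(-3))*(-31)) = √(71 + (-9 + 45)*(-31)) = √(71 + 36*(-31)) = √(71 - 1116) = √(-1045) = I*√1045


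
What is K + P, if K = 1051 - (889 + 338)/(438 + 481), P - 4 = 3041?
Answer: 3762997/919 ≈ 4094.7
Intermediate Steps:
P = 3045 (P = 4 + 3041 = 3045)
K = 964642/919 (K = 1051 - 1227/919 = 964642/919 ≈ 1049.7)
K + P = 964642/919 + 3045 = 3762997/919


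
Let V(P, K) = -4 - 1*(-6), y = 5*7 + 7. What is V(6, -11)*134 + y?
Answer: 310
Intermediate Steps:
y = 42 (y = 35 + 7 = 42)
V(P, K) = 2 (V(P, K) = -4 + 6 = 2)
V(6, -11)*134 + y = 2*134 + 42 = 268 + 42 = 310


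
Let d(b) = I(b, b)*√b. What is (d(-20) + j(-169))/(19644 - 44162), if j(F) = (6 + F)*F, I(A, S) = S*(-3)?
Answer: -2119/1886 - 60*I*√5/12259 ≈ -1.1235 - 0.010944*I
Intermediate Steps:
I(A, S) = -3*S
j(F) = F*(6 + F)
d(b) = -3*b^(3/2) (d(b) = (-3*b)*√b = -3*b^(3/2))
(d(-20) + j(-169))/(19644 - 44162) = (-(-120)*I*√5 - 169*(6 - 169))/(19644 - 44162) = (-(-120)*I*√5 - 169*(-163))/(-24518) = (120*I*√5 + 27547)*(-1/24518) = (27547 + 120*I*√5)*(-1/24518) = -2119/1886 - 60*I*√5/12259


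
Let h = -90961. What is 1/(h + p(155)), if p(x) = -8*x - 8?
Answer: -1/92209 ≈ -1.0845e-5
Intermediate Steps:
p(x) = -8 - 8*x
1/(h + p(155)) = 1/(-90961 + (-8 - 8*155)) = 1/(-90961 + (-8 - 1240)) = 1/(-90961 - 1248) = 1/(-92209) = -1/92209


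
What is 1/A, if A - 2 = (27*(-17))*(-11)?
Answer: 1/5051 ≈ 0.00019798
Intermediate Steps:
A = 5051 (A = 2 + (27*(-17))*(-11) = 2 - 459*(-11) = 2 + 5049 = 5051)
1/A = 1/5051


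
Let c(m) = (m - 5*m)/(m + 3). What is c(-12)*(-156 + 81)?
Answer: 400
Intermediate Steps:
c(m) = -4*m/(3 + m) (c(m) = (-4*m)/(3 + m) = -4*m/(3 + m))
c(-12)*(-156 + 81) = (-4*(-12)/(3 - 12))*(-156 + 81) = -4*(-12)/(-9)*(-75) = -4*(-12)*(-⅑)*(-75) = -16/3*(-75) = 400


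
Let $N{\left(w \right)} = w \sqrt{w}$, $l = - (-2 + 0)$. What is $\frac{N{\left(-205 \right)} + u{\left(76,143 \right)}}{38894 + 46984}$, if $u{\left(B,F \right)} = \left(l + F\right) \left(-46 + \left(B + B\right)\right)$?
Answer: $\frac{7685}{42939} - \frac{205 i \sqrt{205}}{85878} \approx 0.17897 - 0.034178 i$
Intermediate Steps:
$l = 2$ ($l = \left(-1\right) \left(-2\right) = 2$)
$u{\left(B,F \right)} = \left(-46 + 2 B\right) \left(2 + F\right)$ ($u{\left(B,F \right)} = \left(2 + F\right) \left(-46 + \left(B + B\right)\right) = \left(2 + F\right) \left(-46 + 2 B\right) = \left(-46 + 2 B\right) \left(2 + F\right)$)
$N{\left(w \right)} = w^{\frac{3}{2}}$
$\frac{N{\left(-205 \right)} + u{\left(76,143 \right)}}{38894 + 46984} = \frac{\left(-205\right)^{\frac{3}{2}} + \left(-92 - 6578 + 4 \cdot 76 + 2 \cdot 76 \cdot 143\right)}{38894 + 46984} = \frac{- 205 i \sqrt{205} + \left(-92 - 6578 + 304 + 21736\right)}{85878} = \left(- 205 i \sqrt{205} + 15370\right) \frac{1}{85878} = \left(15370 - 205 i \sqrt{205}\right) \frac{1}{85878} = \frac{7685}{42939} - \frac{205 i \sqrt{205}}{85878}$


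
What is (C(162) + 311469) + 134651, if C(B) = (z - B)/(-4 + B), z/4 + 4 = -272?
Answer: 35242847/79 ≈ 4.4611e+5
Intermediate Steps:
z = -1104 (z = -16 + 4*(-272) = -16 - 1088 = -1104)
C(B) = (-1104 - B)/(-4 + B)
(C(162) + 311469) + 134651 = ((-1104 - 1*162)/(-4 + 162) + 311469) + 134651 = ((-1104 - 162)/158 + 311469) + 134651 = ((1/158)*(-1266) + 311469) + 134651 = (-633/79 + 311469) + 134651 = 24605418/79 + 134651 = 35242847/79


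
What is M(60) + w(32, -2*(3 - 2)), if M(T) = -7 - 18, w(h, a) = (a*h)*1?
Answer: -89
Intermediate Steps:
w(h, a) = a*h
M(T) = -25
M(60) + w(32, -2*(3 - 2)) = -25 - 2*(3 - 2)*32 = -25 - 2*1*32 = -25 - 2*32 = -25 - 64 = -89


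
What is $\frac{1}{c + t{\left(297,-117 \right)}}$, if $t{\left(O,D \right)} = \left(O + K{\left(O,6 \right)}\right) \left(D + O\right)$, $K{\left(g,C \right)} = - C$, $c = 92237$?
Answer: $\frac{1}{144617} \approx 6.9148 \cdot 10^{-6}$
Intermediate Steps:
$t{\left(O,D \right)} = \left(-6 + O\right) \left(D + O\right)$ ($t{\left(O,D \right)} = \left(O - 6\right) \left(D + O\right) = \left(-6 + O\right) \left(D + O\right)$)
$\frac{1}{c + t{\left(297,-117 \right)}} = \frac{1}{92237 - \left(35829 - 88209\right)} = \frac{1}{92237 + \left(88209 + 702 - 1782 - 34749\right)} = \frac{1}{92237 + 52380} = \frac{1}{144617}$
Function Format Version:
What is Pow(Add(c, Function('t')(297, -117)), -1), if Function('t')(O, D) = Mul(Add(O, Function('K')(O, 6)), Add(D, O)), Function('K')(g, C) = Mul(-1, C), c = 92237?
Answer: Rational(1, 144617) ≈ 6.9148e-6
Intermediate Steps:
Function('t')(O, D) = Mul(Add(-6, O), Add(D, O)) (Function('t')(O, D) = Mul(Add(O, Mul(-1, 6)), Add(D, O)) = Mul(Add(O, -6), Add(D, O)) = Mul(Add(-6, O), Add(D, O)))
Pow(Add(c, Function('t')(297, -117)), -1) = Pow(Add(92237, Add(Pow(297, 2), Mul(-6, -117), Mul(-6, 297), Mul(-117, 297))), -1) = Pow(Add(92237, Add(88209, 702, -1782, -34749)), -1) = Pow(Add(92237, 52380), -1) = Pow(144617, -1) = Rational(1, 144617)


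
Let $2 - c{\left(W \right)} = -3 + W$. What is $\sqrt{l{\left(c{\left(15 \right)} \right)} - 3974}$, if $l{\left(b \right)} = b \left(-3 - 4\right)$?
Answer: $8 i \sqrt{61} \approx 62.482 i$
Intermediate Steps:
$c{\left(W \right)} = 5 - W$ ($c{\left(W \right)} = 2 - \left(-3 + W\right) = 5 - W$)
$l{\left(b \right)} = - 7 b$ ($l{\left(b \right)} = b \left(-7\right) = - 7 b$)
$\sqrt{l{\left(c{\left(15 \right)} \right)} - 3974} = \sqrt{- 7 \left(5 - 15\right) - 3974} = \sqrt{- 7 \left(5 - 15\right) + \left(-10875 + 6901\right)} = \sqrt{\left(-7\right) \left(-10\right) - 3974} = \sqrt{70 - 3974} = \sqrt{-3904} = 8 i \sqrt{61}$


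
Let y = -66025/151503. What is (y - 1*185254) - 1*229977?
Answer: -62908808218/151503 ≈ -4.1523e+5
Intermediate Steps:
y = -66025/151503 (y = -66025*1/151503 = -66025/151503 ≈ -0.43580)
(y - 1*185254) - 1*229977 = (-66025/151503 - 1*185254) - 1*229977 = (-66025/151503 - 185254) - 229977 = -28066602787/151503 - 229977 = -62908808218/151503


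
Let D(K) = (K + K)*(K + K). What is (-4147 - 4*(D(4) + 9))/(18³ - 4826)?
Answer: -4439/1006 ≈ -4.4125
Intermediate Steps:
D(K) = 4*K² (D(K) = (2*K)*(2*K) = 4*K²)
(-4147 - 4*(D(4) + 9))/(18³ - 4826) = (-4147 - 4*(4*4² + 9))/(18³ - 4826) = (-4147 - 4*(4*16 + 9))/(5832 - 4826) = (-4147 - 4*(64 + 9))/1006 = (-4147 - 4*73)*(1/1006) = (-4147 - 292)*(1/1006) = -4439*1/1006 = -4439/1006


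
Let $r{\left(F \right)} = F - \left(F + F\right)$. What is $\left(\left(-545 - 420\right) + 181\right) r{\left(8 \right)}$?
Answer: $6272$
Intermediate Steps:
$r{\left(F \right)} = - F$ ($r{\left(F \right)} = F - 2 F = - F$)
$\left(\left(-545 - 420\right) + 181\right) r{\left(8 \right)} = \left(\left(-545 - 420\right) + 181\right) \left(\left(-1\right) 8\right) = \left(-965 + 181\right) \left(-8\right) = \left(-784\right) \left(-8\right) = 6272$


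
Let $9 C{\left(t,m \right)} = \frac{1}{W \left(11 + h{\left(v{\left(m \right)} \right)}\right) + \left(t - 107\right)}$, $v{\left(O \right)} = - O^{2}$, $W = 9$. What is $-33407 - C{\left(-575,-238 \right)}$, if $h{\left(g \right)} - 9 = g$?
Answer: $- \frac{153427727573}{4592682} \approx -33407.0$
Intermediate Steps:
$h{\left(g \right)} = 9 + g$
$C{\left(t,m \right)} = \frac{1}{9 \left(73 + t - 9 m^{2}\right)}$ ($C{\left(t,m \right)} = \frac{1}{9 \left(9 \left(11 - \left(-9 + m^{2}\right)\right) + \left(t - 107\right)\right)} = \frac{1}{9 \left(9 \left(20 - m^{2}\right) + \left(-107 + t\right)\right)} = \frac{1}{9 \left(\left(180 - 9 m^{2}\right) + \left(-107 + t\right)\right)} = \frac{1}{9 \left(73 + t - 9 m^{2}\right)}$)
$-33407 - C{\left(-575,-238 \right)} = -33407 - \frac{1}{9 \left(73 - 575 - 9 \left(-238\right)^{2}\right)} = -33407 - \frac{1}{9 \left(73 - 575 - 509796\right)} = -33407 - \frac{1}{9 \left(-510298\right)} = -33407 - \frac{1}{9} \left(- \frac{1}{510298}\right) = -33407 - - \frac{1}{4592682} = -33407 + \frac{1}{4592682} = - \frac{153427727573}{4592682}$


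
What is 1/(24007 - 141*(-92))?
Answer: 1/36979 ≈ 2.7042e-5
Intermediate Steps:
1/(24007 - 141*(-92)) = 1/(24007 + 12972) = 1/36979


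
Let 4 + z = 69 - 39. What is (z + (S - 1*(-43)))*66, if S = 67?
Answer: 8976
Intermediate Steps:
z = 26 (z = -4 + (69 - 39) = -4 + 30 = 26)
(z + (S - 1*(-43)))*66 = (26 + (67 - 1*(-43)))*66 = (26 + (67 + 43))*66 = (26 + 110)*66 = 136*66 = 8976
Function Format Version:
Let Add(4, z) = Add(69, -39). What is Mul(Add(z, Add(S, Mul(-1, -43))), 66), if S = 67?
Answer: 8976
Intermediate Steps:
z = 26 (z = Add(-4, Add(69, -39)) = Add(-4, 30) = 26)
Mul(Add(z, Add(S, Mul(-1, -43))), 66) = Mul(Add(26, Add(67, Mul(-1, -43))), 66) = Mul(Add(26, Add(67, 43)), 66) = Mul(Add(26, 110), 66) = Mul(136, 66) = 8976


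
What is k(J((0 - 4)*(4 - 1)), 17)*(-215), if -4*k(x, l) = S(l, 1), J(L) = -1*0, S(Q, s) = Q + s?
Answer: 1935/2 ≈ 967.50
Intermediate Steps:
J(L) = 0
k(x, l) = -¼ - l/4 (k(x, l) = -(l + 1)/4 = -(1 + l)/4 = -¼ - l/4)
k(J((0 - 4)*(4 - 1)), 17)*(-215) = (-¼ - ¼*17)*(-215) = (-¼ - 17/4)*(-215) = -9/2*(-215) = 1935/2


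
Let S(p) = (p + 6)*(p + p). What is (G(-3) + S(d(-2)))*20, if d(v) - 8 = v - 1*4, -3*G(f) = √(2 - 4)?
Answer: 640 - 20*I*√2/3 ≈ 640.0 - 9.4281*I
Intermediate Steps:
G(f) = -I*√2/3 (G(f) = -√(2 - 4)/3 = -I*√2/3)
d(v) = 4 + v (d(v) = 8 + (v - 1*4) = 8 + (v - 4) = 8 + (-4 + v) = 4 + v)
S(p) = 2*p*(6 + p) (S(p) = (6 + p)*(2*p) = 2*p*(6 + p))
(G(-3) + S(d(-2)))*20 = (-I*√2/3 + 2*(4 - 2)*(6 + (4 - 2)))*20 = (-I*√2/3 + 2*2*(6 + 2))*20 = (-I*√2/3 + 2*2*8)*20 = (-I*√2/3 + 32)*20 = (32 - I*√2/3)*20 = 640 - 20*I*√2/3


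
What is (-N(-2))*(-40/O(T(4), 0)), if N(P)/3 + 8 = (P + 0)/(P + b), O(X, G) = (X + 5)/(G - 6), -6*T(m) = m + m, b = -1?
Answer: 1440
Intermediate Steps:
T(m) = -m/3 (T(m) = -(m + m)/6 = -m/3)
O(X, G) = (5 + X)/(-6 + G)
N(P) = -24 + 3*P/(-1 + P) (N(P) = -24 + 3*((P + 0)/(P - 1)) = -24 + 3*(P/(-1 + P)) = -24 + 3*P/(-1 + P))
(-N(-2))*(-40/O(T(4), 0)) = (-3*(8 - 7*(-2))/(-1 - 2))*(-40*(-6 + 0)/(5 - ⅓*4)) = (-3*(8 + 14)/(-3))*(-40*(-6/(5 - 4/3))) = (-3*(-1)*22/3)*(-40/((-⅙*11/3))) = (-1*(-22))*(-40/(-11/18)) = 22*(-40*(-18/11)) = 22*(720/11) = 1440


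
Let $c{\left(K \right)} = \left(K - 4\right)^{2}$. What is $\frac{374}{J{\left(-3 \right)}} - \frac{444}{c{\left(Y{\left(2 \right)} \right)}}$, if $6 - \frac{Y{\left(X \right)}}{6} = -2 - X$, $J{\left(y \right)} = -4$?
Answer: $- \frac{73415}{784} \approx -93.642$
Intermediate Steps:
$Y{\left(X \right)} = 48 + 6 X$ ($Y{\left(X \right)} = 36 - 6 \left(-2 - X\right) = 36 + \left(12 + 6 X\right) = 48 + 6 X$)
$c{\left(K \right)} = \left(-4 + K\right)^{2}$
$\frac{374}{J{\left(-3 \right)}} - \frac{444}{c{\left(Y{\left(2 \right)} \right)}} = \frac{374}{-4} - \frac{444}{\left(-4 + \left(48 + 6 \cdot 2\right)\right)^{2}} = 374 \left(- \frac{1}{4}\right) - \frac{444}{\left(-4 + \left(48 + 12\right)\right)^{2}} = - \frac{187}{2} - \frac{444}{\left(-4 + 60\right)^{2}} = - \frac{187}{2} - \frac{444}{56^{2}} = - \frac{187}{2} - \frac{444}{3136} = - \frac{187}{2} - \frac{111}{784} = - \frac{73415}{784}$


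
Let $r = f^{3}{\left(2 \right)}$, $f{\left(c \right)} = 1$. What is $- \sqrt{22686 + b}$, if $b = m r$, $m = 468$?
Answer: $- \sqrt{23154} \approx -152.16$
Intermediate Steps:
$r = 1$ ($r = 1^{3} = 1$)
$b = 468$ ($b = 468 \cdot 1 = 468$)
$- \sqrt{22686 + b} = - \sqrt{22686 + 468} = - \sqrt{23154}$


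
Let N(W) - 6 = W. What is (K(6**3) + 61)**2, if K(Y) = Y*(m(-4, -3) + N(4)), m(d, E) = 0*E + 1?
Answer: 5938969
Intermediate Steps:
N(W) = 6 + W
m(d, E) = 1 (m(d, E) = 0 + 1 = 1)
K(Y) = 11*Y (K(Y) = Y*(1 + (6 + 4)) = Y*(1 + 10) = Y*11 = 11*Y)
(K(6**3) + 61)**2 = (11*6**3 + 61)**2 = (11*216 + 61)**2 = (2376 + 61)**2 = 2437**2 = 5938969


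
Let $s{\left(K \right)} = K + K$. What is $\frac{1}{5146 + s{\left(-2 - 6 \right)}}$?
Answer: $\frac{1}{5130} \approx 0.00019493$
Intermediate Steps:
$s{\left(K \right)} = 2 K$
$\frac{1}{5146 + s{\left(-2 - 6 \right)}} = \frac{1}{5146 + 2 \left(-2 - 6\right)} = \frac{1}{5146 + 2 \left(-8\right)} = \frac{1}{5146 - 16} = \frac{1}{5130}$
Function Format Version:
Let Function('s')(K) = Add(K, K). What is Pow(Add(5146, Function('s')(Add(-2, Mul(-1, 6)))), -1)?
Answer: Rational(1, 5130) ≈ 0.00019493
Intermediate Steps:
Function('s')(K) = Mul(2, K)
Pow(Add(5146, Function('s')(Add(-2, Mul(-1, 6)))), -1) = Pow(Add(5146, Mul(2, Add(-2, Mul(-1, 6)))), -1) = Pow(Add(5146, Mul(2, Add(-2, -6))), -1) = Pow(Add(5146, Mul(2, -8)), -1) = Pow(Add(5146, -16), -1) = Pow(5130, -1) = Rational(1, 5130)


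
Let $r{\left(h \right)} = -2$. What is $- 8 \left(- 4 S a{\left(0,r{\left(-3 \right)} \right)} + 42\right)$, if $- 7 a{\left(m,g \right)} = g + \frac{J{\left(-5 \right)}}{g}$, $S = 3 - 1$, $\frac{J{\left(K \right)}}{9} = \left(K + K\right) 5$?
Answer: $- \frac{16624}{7} \approx -2374.9$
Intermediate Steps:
$J{\left(K \right)} = 90 K$ ($J{\left(K \right)} = 9 \left(K + K\right) 5 = 9 \cdot 2 K 5 = 9 \cdot 10 K = 90 K$)
$S = 2$
$a{\left(m,g \right)} = - \frac{g}{7} + \frac{450}{7 g}$ ($a{\left(m,g \right)} = - \frac{g + \frac{90 \left(-5\right)}{g}}{7} = - \frac{g - \frac{450}{g}}{7} = - \frac{g}{7} + \frac{450}{7 g}$)
$- 8 \left(- 4 S a{\left(0,r{\left(-3 \right)} \right)} + 42\right) = - 8 \left(\left(-4\right) 2 \frac{450 - \left(-2\right)^{2}}{7 \left(-2\right)} + 42\right) = - 8 \left(- 8 \cdot \frac{1}{7} \left(- \frac{1}{2}\right) \left(450 - 4\right) + 42\right) = - 8 \left(- 8 \cdot \frac{1}{7} \left(- \frac{1}{2}\right) 446 + 42\right) = - 8 \left(\left(-8\right) \left(- \frac{223}{7}\right) + 42\right) = - 8 \left(\frac{1784}{7} + 42\right) = \left(-8\right) \frac{2078}{7} = - \frac{16624}{7}$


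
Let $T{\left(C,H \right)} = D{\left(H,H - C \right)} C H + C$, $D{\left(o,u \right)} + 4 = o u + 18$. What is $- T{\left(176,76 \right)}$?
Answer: $101470160$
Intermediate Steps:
$D{\left(o,u \right)} = 14 + o u$ ($D{\left(o,u \right)} = -4 + \left(o u + 18\right) = -4 + \left(18 + o u\right) = 14 + o u$)
$T{\left(C,H \right)} = C + C H \left(14 + H \left(H - C\right)\right)$ ($T{\left(C,H \right)} = \left(14 + H \left(H - C\right)\right) C H + C = C \left(14 + H \left(H - C\right)\right) H + C = C H \left(14 + H \left(H - C\right)\right) + C = C + C H \left(14 + H \left(H - C\right)\right)$)
$- T{\left(176,76 \right)} = - 176 \left(1 - 76 \left(-14 + 76 \left(176 - 76\right)\right)\right) = - 176 \left(1 - 76 \left(-14 + 76 \cdot 100\right)\right) = - 176 \left(1 - 76 \left(-14 + 7600\right)\right) = - 176 \left(1 - 76 \cdot 7586\right) = - 176 \left(1 - 576536\right) = - 176 \left(-576535\right) = \left(-1\right) \left(-101470160\right) = 101470160$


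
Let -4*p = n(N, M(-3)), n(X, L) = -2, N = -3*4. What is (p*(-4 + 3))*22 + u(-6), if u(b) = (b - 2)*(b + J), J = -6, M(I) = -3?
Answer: 85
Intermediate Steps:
N = -12
p = 1/2 (p = -1/4*(-2) = 1/2 ≈ 0.50000)
u(b) = (-6 + b)*(-2 + b) (u(b) = (b - 2)*(b - 6) = (-2 + b)*(-6 + b) = (-6 + b)*(-2 + b))
(p*(-4 + 3))*22 + u(-6) = ((-4 + 3)/2)*22 + (12 + (-6)**2 - 8*(-6)) = ((1/2)*(-1))*22 + (12 + 36 + 48) = -1/2*22 + 96 = -11 + 96 = 85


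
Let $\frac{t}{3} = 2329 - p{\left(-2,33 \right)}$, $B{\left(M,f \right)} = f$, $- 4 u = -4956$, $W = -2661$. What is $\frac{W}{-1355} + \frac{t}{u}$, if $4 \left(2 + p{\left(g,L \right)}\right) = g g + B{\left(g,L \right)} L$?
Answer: $\frac{15548977}{2238460} \approx 6.9463$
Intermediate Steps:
$u = 1239$ ($u = \left(- \frac{1}{4}\right) \left(-4956\right) = 1239$)
$p{\left(g,L \right)} = -2 + \frac{L^{2}}{4} + \frac{g^{2}}{4}$ ($p{\left(g,L \right)} = -2 + \frac{g g + L L}{4} = -2 + \frac{g^{2} + L^{2}}{4} = -2 + \frac{L^{2} + g^{2}}{4} = -2 + \left(\frac{L^{2}}{4} + \frac{g^{2}}{4}\right) = -2 + \frac{L^{2}}{4} + \frac{g^{2}}{4}$)
$t = \frac{24693}{4}$ ($t = 3 \left(2329 - \left(-2 + \frac{33^{2}}{4} + \frac{\left(-2\right)^{2}}{4}\right)\right) = 3 \left(2329 - \left(-2 + \frac{1}{4} \cdot 1089 + \frac{1}{4} \cdot 4\right)\right) = 3 \left(2329 - \left(-2 + \frac{1089}{4} + 1\right)\right) = 3 \left(2329 - \frac{1085}{4}\right) = 3 \cdot \frac{8231}{4} = \frac{24693}{4} \approx 6173.3$)
$\frac{W}{-1355} + \frac{t}{u} = - \frac{2661}{-1355} + \frac{24693}{4 \cdot 1239} = \left(-2661\right) \left(- \frac{1}{1355}\right) + \frac{24693}{4} \cdot \frac{1}{1239} = \frac{2661}{1355} + \frac{8231}{1652} = \frac{15548977}{2238460}$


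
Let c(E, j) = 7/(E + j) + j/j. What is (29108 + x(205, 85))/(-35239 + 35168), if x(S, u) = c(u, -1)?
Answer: -349309/852 ≈ -409.99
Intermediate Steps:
c(E, j) = 1 + 7/(E + j) (c(E, j) = 7/(E + j) + 1 = 1 + 7/(E + j))
x(S, u) = (6 + u)/(-1 + u) (x(S, u) = (7 + u - 1)/(u - 1) = (6 + u)/(-1 + u))
(29108 + x(205, 85))/(-35239 + 35168) = (29108 + (6 + 85)/(-1 + 85))/(-35239 + 35168) = (29108 + 91/84)/(-71) = (29108 + (1/84)*91)*(-1/71) = (29108 + 13/12)*(-1/71) = (349309/12)*(-1/71) = -349309/852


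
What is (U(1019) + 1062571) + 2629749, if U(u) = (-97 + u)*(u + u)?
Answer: 5571356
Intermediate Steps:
U(u) = 2*u*(-97 + u) (U(u) = (-97 + u)*(2*u) = 2*u*(-97 + u))
(U(1019) + 1062571) + 2629749 = (2*1019*(-97 + 1019) + 1062571) + 2629749 = (2*1019*922 + 1062571) + 2629749 = (1879036 + 1062571) + 2629749 = 2941607 + 2629749 = 5571356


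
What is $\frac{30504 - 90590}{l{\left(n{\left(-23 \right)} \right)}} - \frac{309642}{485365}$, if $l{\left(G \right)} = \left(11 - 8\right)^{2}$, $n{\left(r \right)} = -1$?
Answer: $- \frac{29166428168}{4368285} \approx -6676.9$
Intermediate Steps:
$l{\left(G \right)} = 9$ ($l{\left(G \right)} = 3^{2} = 9$)
$\frac{30504 - 90590}{l{\left(n{\left(-23 \right)} \right)}} - \frac{309642}{485365} = \frac{30504 - 90590}{9} - \frac{309642}{485365} = \left(-60086\right) \frac{1}{9} - \frac{309642}{485365} = - \frac{60086}{9} - \frac{309642}{485365} = - \frac{29166428168}{4368285}$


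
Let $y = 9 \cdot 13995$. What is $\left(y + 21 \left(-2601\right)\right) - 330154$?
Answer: $-258820$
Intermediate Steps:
$y = 125955$
$\left(y + 21 \left(-2601\right)\right) - 330154 = \left(125955 + 21 \left(-2601\right)\right) - 330154 = \left(125955 - 54621\right) - 330154 = 71334 - 330154 = -258820$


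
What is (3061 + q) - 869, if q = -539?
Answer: 1653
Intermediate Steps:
(3061 + q) - 869 = (3061 - 539) - 869 = 2522 - 869 = 1653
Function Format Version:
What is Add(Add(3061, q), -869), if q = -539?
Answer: 1653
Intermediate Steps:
Add(Add(3061, q), -869) = Add(Add(3061, -539), -869) = Add(2522, -869) = 1653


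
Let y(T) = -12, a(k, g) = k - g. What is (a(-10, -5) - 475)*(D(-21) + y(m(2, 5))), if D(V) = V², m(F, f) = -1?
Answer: -205920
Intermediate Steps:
(a(-10, -5) - 475)*(D(-21) + y(m(2, 5))) = ((-10 - 1*(-5)) - 475)*((-21)² - 12) = ((-10 + 5) - 475)*(441 - 12) = (-5 - 475)*429 = -480*429 = -205920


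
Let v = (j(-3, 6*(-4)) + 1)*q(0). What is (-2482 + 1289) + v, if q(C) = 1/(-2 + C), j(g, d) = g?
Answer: -1192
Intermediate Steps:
v = 1 (v = (-3 + 1)/(-2 + 0) = -2/(-2) = -2*(-½) = 1)
(-2482 + 1289) + v = (-2482 + 1289) + 1 = -1193 + 1 = -1192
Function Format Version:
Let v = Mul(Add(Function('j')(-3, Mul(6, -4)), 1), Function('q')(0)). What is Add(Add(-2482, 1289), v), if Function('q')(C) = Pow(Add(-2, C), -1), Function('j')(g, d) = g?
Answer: -1192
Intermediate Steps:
v = 1 (v = Mul(Add(-3, 1), Pow(Add(-2, 0), -1)) = Mul(-2, Pow(-2, -1)) = Mul(-2, Rational(-1, 2)) = 1)
Add(Add(-2482, 1289), v) = Add(Add(-2482, 1289), 1) = Add(-1193, 1) = -1192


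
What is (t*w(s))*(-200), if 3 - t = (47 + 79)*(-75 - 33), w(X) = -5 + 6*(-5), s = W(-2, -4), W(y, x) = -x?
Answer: 95277000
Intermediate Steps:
s = 4 (s = -1*(-4) = 4)
w(X) = -35 (w(X) = -5 - 30 = -35)
t = 13611 (t = 3 - (47 + 79)*(-75 - 33) = 3 - 126*(-108) = 3 - 1*(-13608) = 3 + 13608 = 13611)
(t*w(s))*(-200) = (13611*(-35))*(-200) = -476385*(-200) = 95277000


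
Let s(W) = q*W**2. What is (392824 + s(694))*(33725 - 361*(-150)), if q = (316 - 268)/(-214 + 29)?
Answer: 23538108200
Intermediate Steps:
q = -48/185 (q = 48/(-185) = 48*(-1/185) = -48/185 ≈ -0.25946)
s(W) = -48*W**2/185
(392824 + s(694))*(33725 - 361*(-150)) = (392824 - 48/185*694**2)*(33725 - 361*(-150)) = (392824 - 48/185*481636)*(33725 + 54150) = (392824 - 23118528/185)*87875 = (49553912/185)*87875 = 23538108200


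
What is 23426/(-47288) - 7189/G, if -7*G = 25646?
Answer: 444722707/303187012 ≈ 1.4668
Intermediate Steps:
G = -25646/7 (G = -1/7*25646 = -25646/7 ≈ -3663.7)
23426/(-47288) - 7189/G = 23426/(-47288) - 7189/(-25646/7) = 23426*(-1/47288) - 7189*(-7/25646) = -11713/23644 + 50323/25646 = 444722707/303187012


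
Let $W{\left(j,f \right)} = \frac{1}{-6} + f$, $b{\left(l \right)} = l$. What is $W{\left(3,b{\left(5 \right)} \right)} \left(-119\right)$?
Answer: $- \frac{3451}{6} \approx -575.17$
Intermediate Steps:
$W{\left(j,f \right)} = - \frac{1}{6} + f$
$W{\left(3,b{\left(5 \right)} \right)} \left(-119\right) = \left(- \frac{1}{6} + 5\right) \left(-119\right) = \frac{29}{6} \left(-119\right) = - \frac{3451}{6}$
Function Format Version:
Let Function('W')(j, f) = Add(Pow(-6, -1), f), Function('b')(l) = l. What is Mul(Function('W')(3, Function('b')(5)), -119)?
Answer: Rational(-3451, 6) ≈ -575.17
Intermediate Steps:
Function('W')(j, f) = Add(Rational(-1, 6), f)
Mul(Function('W')(3, Function('b')(5)), -119) = Mul(Add(Rational(-1, 6), 5), -119) = Mul(Rational(29, 6), -119) = Rational(-3451, 6)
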